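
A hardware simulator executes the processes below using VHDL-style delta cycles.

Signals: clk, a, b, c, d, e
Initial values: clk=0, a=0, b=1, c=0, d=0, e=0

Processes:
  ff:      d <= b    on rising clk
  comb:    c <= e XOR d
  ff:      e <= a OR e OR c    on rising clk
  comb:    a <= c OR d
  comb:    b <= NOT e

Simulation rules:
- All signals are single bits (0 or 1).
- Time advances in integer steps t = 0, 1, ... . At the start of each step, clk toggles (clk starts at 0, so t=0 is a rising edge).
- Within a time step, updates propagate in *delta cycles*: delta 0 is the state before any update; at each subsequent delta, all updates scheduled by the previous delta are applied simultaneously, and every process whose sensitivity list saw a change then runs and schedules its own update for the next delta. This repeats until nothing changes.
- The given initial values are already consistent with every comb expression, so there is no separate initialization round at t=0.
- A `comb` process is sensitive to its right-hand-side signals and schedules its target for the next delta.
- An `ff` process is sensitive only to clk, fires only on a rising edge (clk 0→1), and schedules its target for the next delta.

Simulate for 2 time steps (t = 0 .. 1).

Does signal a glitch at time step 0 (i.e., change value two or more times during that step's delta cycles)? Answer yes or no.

[bits: clk,b,d,c,e,a]
t=0: Δ0=010000 Δ1=110000 Δ2=111000 Δ3=111101 | 3Δ
t=1: Δ0=111101 Δ1=011101 | 1Δ

no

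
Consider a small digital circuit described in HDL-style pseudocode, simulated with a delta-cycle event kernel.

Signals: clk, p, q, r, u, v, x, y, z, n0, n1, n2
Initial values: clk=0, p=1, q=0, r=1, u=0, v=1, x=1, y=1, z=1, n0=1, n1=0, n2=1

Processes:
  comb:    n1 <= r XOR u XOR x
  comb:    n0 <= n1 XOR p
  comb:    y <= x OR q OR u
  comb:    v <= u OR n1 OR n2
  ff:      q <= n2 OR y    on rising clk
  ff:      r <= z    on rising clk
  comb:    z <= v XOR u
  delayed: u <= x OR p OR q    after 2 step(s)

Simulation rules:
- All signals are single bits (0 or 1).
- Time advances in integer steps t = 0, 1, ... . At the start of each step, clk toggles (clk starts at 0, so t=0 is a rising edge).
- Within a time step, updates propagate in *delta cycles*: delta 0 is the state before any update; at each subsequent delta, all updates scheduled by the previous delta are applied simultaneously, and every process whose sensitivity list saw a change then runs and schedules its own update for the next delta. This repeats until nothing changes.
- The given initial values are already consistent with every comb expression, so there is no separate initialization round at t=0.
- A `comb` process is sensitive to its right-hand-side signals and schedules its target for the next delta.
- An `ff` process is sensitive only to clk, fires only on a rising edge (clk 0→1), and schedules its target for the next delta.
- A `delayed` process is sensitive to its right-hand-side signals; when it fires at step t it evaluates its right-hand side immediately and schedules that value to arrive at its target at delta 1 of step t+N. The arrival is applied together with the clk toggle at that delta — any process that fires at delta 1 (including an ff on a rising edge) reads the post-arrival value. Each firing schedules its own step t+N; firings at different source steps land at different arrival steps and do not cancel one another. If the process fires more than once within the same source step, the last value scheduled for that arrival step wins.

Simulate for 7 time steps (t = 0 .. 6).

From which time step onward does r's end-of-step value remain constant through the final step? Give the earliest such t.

[bits: z,u,n1,n2,clk,n0,v,x,q,p,r,y]
t=0: Δ0=100101110111 Δ1=100111110111 Δ2=100111111111 | 2Δ
t=1: Δ0=100111111111 Δ1=100101111111 | 1Δ
t=2: Δ0=100101111111 Δ1=110111111111 Δ2=011111111111 Δ3=011110111111 | 3Δ
t=3: Δ0=011110111111 Δ1=011100111111 | 1Δ
t=4: Δ0=011100111111 Δ1=011110111111 Δ2=011110111101 Δ3=010110111101 Δ4=010111111101 | 4Δ
t=5: Δ0=010111111101 Δ1=010101111101 | 1Δ
t=6: Δ0=010101111101 Δ1=010111111101 | 1Δ

4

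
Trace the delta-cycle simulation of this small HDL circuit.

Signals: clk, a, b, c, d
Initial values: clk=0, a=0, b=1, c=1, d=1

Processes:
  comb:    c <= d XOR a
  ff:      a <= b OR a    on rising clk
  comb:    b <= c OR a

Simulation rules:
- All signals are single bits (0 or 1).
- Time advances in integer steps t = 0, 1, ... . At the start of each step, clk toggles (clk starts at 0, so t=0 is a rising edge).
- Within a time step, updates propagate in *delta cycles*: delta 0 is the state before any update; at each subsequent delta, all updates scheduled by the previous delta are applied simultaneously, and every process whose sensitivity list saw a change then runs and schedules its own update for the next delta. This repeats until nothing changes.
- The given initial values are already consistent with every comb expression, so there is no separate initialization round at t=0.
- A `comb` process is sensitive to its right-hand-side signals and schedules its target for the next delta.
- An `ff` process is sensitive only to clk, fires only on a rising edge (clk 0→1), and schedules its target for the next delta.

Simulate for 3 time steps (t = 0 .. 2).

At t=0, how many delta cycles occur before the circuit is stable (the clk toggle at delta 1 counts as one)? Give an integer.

3

[bits: d,b,c,a,clk]
t=0: Δ0=11100 Δ1=11101 Δ2=11111 Δ3=11011 | 3Δ
t=1: Δ0=11011 Δ1=11010 | 1Δ
t=2: Δ0=11010 Δ1=11011 | 1Δ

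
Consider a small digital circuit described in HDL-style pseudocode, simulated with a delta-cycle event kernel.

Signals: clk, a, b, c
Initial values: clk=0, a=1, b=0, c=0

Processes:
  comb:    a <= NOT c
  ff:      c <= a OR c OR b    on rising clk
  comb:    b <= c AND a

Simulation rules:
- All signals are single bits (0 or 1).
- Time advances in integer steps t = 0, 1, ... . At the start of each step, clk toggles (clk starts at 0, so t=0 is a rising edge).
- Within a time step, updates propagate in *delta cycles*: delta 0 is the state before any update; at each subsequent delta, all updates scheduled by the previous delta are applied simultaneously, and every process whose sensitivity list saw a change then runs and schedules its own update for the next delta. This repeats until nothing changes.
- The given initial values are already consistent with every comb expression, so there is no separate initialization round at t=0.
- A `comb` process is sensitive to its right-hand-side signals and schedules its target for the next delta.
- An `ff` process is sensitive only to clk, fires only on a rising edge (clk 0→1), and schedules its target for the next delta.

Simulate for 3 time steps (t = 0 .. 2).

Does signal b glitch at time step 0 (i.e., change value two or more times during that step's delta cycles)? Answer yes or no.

yes

[bits: c,a,b,clk]
t=0: Δ0=0100 Δ1=0101 Δ2=1101 Δ3=1011 Δ4=1001 | 4Δ
t=1: Δ0=1001 Δ1=1000 | 1Δ
t=2: Δ0=1000 Δ1=1001 | 1Δ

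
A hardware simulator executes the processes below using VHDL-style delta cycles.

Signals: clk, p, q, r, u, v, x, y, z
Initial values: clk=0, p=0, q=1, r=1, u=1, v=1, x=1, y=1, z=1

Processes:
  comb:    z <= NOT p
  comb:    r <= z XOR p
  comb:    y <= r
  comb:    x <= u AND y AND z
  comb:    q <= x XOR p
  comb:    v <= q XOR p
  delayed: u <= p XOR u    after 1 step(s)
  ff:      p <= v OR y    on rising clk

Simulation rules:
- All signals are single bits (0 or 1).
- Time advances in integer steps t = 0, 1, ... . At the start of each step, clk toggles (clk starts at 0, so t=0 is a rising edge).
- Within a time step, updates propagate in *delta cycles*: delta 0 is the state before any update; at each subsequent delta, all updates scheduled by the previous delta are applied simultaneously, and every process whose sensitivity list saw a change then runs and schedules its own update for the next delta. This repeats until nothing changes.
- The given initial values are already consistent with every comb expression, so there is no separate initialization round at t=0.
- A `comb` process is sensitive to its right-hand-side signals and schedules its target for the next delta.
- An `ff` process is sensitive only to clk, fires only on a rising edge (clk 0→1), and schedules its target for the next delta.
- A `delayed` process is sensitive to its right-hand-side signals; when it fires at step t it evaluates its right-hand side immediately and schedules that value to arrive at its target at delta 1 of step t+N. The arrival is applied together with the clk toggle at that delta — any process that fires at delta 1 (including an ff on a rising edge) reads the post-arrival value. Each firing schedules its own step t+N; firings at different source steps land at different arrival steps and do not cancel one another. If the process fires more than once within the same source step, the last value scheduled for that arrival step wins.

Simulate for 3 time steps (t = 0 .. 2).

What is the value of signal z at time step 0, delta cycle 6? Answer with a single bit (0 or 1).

t0.Δ0 v=1 q=1 y=1 p=0 r=1 u=1 x=1 z=1 clk=0
t0.Δ1 v=1 q=1 y=1 p=0 r=1 u=1 x=1 z=1 clk=1
t0.Δ2 v=1 q=1 y=1 p=1 r=1 u=1 x=1 z=1 clk=1
t0.Δ3 v=0 q=0 y=1 p=1 r=0 u=1 x=1 z=0 clk=1
t0.Δ4 v=1 q=0 y=0 p=1 r=1 u=1 x=0 z=0 clk=1
t0.Δ5 v=1 q=1 y=1 p=1 r=1 u=1 x=0 z=0 clk=1
t0.Δ6 v=0 q=1 y=1 p=1 r=1 u=1 x=0 z=0 clk=1
t1.Δ0 v=0 q=1 y=1 p=1 r=1 u=1 x=0 z=0 clk=1
t1.Δ1 v=0 q=1 y=1 p=1 r=1 u=0 x=0 z=0 clk=0
t2.Δ0 v=0 q=1 y=1 p=1 r=1 u=0 x=0 z=0 clk=0
t2.Δ1 v=0 q=1 y=1 p=1 r=1 u=1 x=0 z=0 clk=1

0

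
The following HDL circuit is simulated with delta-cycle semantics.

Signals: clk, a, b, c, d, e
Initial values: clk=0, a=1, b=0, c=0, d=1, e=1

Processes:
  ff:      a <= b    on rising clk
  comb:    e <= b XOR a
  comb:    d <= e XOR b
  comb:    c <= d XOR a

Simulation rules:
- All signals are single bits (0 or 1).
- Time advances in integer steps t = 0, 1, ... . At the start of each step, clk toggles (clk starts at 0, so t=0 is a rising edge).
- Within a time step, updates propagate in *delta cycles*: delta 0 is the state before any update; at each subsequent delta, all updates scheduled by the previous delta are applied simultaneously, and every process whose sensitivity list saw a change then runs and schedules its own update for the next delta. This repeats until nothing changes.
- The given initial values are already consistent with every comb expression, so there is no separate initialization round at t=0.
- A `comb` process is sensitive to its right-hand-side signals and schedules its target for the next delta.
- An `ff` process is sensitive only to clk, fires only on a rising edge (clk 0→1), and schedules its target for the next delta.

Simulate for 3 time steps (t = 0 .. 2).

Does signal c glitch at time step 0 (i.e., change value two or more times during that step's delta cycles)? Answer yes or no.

t0.Δ0 e=1 d=1 a=1 clk=0 b=0 c=0
t0.Δ1 e=1 d=1 a=1 clk=1 b=0 c=0
t0.Δ2 e=1 d=1 a=0 clk=1 b=0 c=0
t0.Δ3 e=0 d=1 a=0 clk=1 b=0 c=1
t0.Δ4 e=0 d=0 a=0 clk=1 b=0 c=1
t0.Δ5 e=0 d=0 a=0 clk=1 b=0 c=0
t1.Δ0 e=0 d=0 a=0 clk=1 b=0 c=0
t1.Δ1 e=0 d=0 a=0 clk=0 b=0 c=0
t2.Δ0 e=0 d=0 a=0 clk=0 b=0 c=0
t2.Δ1 e=0 d=0 a=0 clk=1 b=0 c=0

yes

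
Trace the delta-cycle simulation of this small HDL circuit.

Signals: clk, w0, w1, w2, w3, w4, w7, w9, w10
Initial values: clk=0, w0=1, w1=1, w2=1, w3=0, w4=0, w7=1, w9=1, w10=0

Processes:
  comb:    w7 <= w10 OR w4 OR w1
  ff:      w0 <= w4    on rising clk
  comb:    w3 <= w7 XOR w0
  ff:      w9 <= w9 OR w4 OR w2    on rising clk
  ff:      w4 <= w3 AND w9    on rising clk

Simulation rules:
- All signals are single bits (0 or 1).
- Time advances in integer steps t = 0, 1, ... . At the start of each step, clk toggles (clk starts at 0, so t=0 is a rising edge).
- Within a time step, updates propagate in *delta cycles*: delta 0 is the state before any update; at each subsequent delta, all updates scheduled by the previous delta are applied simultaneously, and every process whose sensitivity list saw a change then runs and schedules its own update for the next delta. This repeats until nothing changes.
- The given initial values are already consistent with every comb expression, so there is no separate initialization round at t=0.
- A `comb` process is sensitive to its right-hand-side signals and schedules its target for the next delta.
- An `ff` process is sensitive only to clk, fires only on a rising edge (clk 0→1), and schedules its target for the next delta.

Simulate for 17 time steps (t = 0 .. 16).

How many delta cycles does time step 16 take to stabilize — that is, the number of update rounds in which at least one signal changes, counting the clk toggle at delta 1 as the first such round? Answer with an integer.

[bits: w1,w2,w7,w3,w4,w9,w10,clk,w0]
t=0: Δ0=111001001 Δ1=111001011 Δ2=111001010 Δ3=111101010 | 3Δ
t=1: Δ0=111101010 Δ1=111101000 | 1Δ
t=2: Δ0=111101000 Δ1=111101010 Δ2=111111010 | 2Δ
t=3: Δ0=111111010 Δ1=111111000 | 1Δ
t=4: Δ0=111111000 Δ1=111111010 Δ2=111111011 Δ3=111011011 | 3Δ
t=5: Δ0=111011011 Δ1=111011001 | 1Δ
t=6: Δ0=111011001 Δ1=111011011 Δ2=111001011 | 2Δ
t=7: Δ0=111001011 Δ1=111001001 | 1Δ
t=8: Δ0=111001001 Δ1=111001011 Δ2=111001010 Δ3=111101010 | 3Δ
t=9: Δ0=111101010 Δ1=111101000 | 1Δ
t=10: Δ0=111101000 Δ1=111101010 Δ2=111111010 | 2Δ
t=11: Δ0=111111010 Δ1=111111000 | 1Δ
t=12: Δ0=111111000 Δ1=111111010 Δ2=111111011 Δ3=111011011 | 3Δ
t=13: Δ0=111011011 Δ1=111011001 | 1Δ
t=14: Δ0=111011001 Δ1=111011011 Δ2=111001011 | 2Δ
t=15: Δ0=111001011 Δ1=111001001 | 1Δ
t=16: Δ0=111001001 Δ1=111001011 Δ2=111001010 Δ3=111101010 | 3Δ

3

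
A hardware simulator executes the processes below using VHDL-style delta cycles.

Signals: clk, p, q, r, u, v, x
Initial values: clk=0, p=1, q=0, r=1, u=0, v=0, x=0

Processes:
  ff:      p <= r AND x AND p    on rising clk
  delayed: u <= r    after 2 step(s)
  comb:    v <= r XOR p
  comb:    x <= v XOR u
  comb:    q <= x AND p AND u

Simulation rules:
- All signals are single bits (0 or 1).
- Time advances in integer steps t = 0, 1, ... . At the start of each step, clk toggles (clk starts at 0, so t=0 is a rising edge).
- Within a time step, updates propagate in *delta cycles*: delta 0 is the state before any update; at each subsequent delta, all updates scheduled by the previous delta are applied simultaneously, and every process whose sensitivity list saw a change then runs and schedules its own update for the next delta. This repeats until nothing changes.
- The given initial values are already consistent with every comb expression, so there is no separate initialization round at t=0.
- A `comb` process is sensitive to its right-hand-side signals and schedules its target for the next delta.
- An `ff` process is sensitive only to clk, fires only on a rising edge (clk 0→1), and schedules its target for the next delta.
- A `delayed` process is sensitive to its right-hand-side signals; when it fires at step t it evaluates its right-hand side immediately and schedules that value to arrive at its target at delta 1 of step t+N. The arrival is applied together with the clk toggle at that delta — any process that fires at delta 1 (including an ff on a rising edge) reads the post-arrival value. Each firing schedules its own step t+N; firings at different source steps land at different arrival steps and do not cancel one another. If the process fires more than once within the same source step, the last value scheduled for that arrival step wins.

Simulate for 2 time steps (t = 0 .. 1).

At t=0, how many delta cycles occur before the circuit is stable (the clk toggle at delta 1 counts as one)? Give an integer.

4

t0.Δ0 x=0 p=1 q=0 r=1 clk=0 v=0 u=0
t0.Δ1 x=0 p=1 q=0 r=1 clk=1 v=0 u=0
t0.Δ2 x=0 p=0 q=0 r=1 clk=1 v=0 u=0
t0.Δ3 x=0 p=0 q=0 r=1 clk=1 v=1 u=0
t0.Δ4 x=1 p=0 q=0 r=1 clk=1 v=1 u=0
t1.Δ0 x=1 p=0 q=0 r=1 clk=1 v=1 u=0
t1.Δ1 x=1 p=0 q=0 r=1 clk=0 v=1 u=0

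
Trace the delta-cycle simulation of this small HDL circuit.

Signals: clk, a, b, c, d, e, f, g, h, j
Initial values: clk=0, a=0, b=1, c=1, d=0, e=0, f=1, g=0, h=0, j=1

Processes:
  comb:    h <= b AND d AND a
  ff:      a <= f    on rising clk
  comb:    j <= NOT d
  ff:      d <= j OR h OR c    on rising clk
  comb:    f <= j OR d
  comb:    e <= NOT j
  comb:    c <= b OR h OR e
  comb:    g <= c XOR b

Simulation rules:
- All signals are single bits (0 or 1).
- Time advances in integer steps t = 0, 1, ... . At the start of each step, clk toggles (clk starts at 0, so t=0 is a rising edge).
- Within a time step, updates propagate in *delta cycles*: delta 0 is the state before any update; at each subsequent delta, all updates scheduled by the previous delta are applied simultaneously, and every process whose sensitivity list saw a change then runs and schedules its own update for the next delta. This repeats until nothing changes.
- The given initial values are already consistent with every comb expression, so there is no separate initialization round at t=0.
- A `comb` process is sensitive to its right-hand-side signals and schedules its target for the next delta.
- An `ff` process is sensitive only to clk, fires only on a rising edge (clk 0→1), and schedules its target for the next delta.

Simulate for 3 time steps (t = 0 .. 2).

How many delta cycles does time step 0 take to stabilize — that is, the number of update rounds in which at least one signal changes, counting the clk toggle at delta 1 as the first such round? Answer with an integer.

t=0 Δ0: f=1 j=1 clk=0 g=0 h=0 d=0 e=0 b=1 a=0 c=1
  Δ1: clk:0→1
  Δ2: d:0→1, a:0→1
  Δ3: j:1→0, h:0→1
  Δ4: e:0→1
  (4Δ to stable)
t=1 Δ0: f=1 j=0 clk=1 g=0 h=1 d=1 e=1 b=1 a=1 c=1
  Δ1: clk:1→0
  (1Δ to stable)
t=2 Δ0: f=1 j=0 clk=0 g=0 h=1 d=1 e=1 b=1 a=1 c=1
  Δ1: clk:0→1
  (1Δ to stable)

4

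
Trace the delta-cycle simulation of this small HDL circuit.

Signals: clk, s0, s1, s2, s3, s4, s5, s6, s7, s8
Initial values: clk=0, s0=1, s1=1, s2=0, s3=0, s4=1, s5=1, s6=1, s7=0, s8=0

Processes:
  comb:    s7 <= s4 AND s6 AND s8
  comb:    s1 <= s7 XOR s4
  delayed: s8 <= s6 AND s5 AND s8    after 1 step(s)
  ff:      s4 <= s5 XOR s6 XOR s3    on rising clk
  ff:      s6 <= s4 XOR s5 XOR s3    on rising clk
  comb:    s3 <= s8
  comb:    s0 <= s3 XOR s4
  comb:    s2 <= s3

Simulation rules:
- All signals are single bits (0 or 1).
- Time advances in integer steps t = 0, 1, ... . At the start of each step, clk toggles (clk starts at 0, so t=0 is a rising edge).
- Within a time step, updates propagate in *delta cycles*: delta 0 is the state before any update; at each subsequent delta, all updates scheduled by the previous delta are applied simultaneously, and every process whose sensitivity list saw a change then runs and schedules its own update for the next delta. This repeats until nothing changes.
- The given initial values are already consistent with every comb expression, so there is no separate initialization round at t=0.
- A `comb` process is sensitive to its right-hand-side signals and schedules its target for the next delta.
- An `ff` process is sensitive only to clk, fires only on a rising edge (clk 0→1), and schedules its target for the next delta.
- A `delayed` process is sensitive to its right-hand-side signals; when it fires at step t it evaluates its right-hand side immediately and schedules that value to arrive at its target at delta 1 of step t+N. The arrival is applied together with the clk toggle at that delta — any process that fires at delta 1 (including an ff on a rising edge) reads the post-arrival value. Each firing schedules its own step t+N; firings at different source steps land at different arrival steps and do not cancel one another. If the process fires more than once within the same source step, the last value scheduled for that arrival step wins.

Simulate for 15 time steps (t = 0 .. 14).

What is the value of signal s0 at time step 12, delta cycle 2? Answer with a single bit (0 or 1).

1

[bits: s1,s3,s6,s5,s7,s8,clk,s0,s2,s4]
t=0: Δ0=1011000101 Δ1=1011001101 Δ2=1001001100 Δ3=0001001000 | 3Δ
t=1: Δ0=0001001000 Δ1=0001000000 | 1Δ
t=2: Δ0=0001000000 Δ1=0001001000 Δ2=0011001001 Δ3=1011001101 | 3Δ
t=3: Δ0=1011001101 Δ1=1011000101 | 1Δ
t=4: Δ0=1011000101 Δ1=1011001101 Δ2=1001001100 Δ3=0001001000 | 3Δ
t=5: Δ0=0001001000 Δ1=0001000000 | 1Δ
t=6: Δ0=0001000000 Δ1=0001001000 Δ2=0011001001 Δ3=1011001101 | 3Δ
t=7: Δ0=1011001101 Δ1=1011000101 | 1Δ
t=8: Δ0=1011000101 Δ1=1011001101 Δ2=1001001100 Δ3=0001001000 | 3Δ
t=9: Δ0=0001001000 Δ1=0001000000 | 1Δ
t=10: Δ0=0001000000 Δ1=0001001000 Δ2=0011001001 Δ3=1011001101 | 3Δ
t=11: Δ0=1011001101 Δ1=1011000101 | 1Δ
t=12: Δ0=1011000101 Δ1=1011001101 Δ2=1001001100 Δ3=0001001000 | 3Δ
t=13: Δ0=0001001000 Δ1=0001000000 | 1Δ
t=14: Δ0=0001000000 Δ1=0001001000 Δ2=0011001001 Δ3=1011001101 | 3Δ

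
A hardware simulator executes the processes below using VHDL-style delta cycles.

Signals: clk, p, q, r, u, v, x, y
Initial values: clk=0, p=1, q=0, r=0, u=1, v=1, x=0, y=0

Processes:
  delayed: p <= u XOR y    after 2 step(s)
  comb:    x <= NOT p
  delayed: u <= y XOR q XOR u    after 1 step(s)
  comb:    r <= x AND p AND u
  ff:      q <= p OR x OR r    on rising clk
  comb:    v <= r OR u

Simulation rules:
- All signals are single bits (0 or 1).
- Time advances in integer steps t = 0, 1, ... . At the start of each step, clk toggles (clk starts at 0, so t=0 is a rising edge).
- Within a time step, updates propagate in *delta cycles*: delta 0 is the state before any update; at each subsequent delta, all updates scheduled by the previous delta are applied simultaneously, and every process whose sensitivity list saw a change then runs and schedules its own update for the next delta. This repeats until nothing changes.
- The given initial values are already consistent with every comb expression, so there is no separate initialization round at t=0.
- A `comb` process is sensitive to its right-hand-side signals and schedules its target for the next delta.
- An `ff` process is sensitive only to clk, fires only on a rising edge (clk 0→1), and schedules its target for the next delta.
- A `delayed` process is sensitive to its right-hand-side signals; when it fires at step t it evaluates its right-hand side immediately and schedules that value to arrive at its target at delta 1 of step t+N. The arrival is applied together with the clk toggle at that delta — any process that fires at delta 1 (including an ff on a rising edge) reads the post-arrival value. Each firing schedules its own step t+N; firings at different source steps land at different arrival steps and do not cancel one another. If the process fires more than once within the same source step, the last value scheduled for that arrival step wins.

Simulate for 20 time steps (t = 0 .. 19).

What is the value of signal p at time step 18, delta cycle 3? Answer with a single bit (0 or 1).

t0.Δ0 q=0 r=0 p=1 y=0 x=0 clk=0 u=1 v=1
t0.Δ1 q=0 r=0 p=1 y=0 x=0 clk=1 u=1 v=1
t0.Δ2 q=1 r=0 p=1 y=0 x=0 clk=1 u=1 v=1
t1.Δ0 q=1 r=0 p=1 y=0 x=0 clk=1 u=1 v=1
t1.Δ1 q=1 r=0 p=1 y=0 x=0 clk=0 u=0 v=1
t1.Δ2 q=1 r=0 p=1 y=0 x=0 clk=0 u=0 v=0
t2.Δ0 q=1 r=0 p=1 y=0 x=0 clk=0 u=0 v=0
t2.Δ1 q=1 r=0 p=1 y=0 x=0 clk=1 u=1 v=0
t2.Δ2 q=1 r=0 p=1 y=0 x=0 clk=1 u=1 v=1
t3.Δ0 q=1 r=0 p=1 y=0 x=0 clk=1 u=1 v=1
t3.Δ1 q=1 r=0 p=0 y=0 x=0 clk=0 u=0 v=1
t3.Δ2 q=1 r=0 p=0 y=0 x=1 clk=0 u=0 v=0
t4.Δ0 q=1 r=0 p=0 y=0 x=1 clk=0 u=0 v=0
t4.Δ1 q=1 r=0 p=1 y=0 x=1 clk=1 u=1 v=0
t4.Δ2 q=1 r=1 p=1 y=0 x=0 clk=1 u=1 v=1
t4.Δ3 q=1 r=0 p=1 y=0 x=0 clk=1 u=1 v=1
t5.Δ0 q=1 r=0 p=1 y=0 x=0 clk=1 u=1 v=1
t5.Δ1 q=1 r=0 p=0 y=0 x=0 clk=0 u=0 v=1
t5.Δ2 q=1 r=0 p=0 y=0 x=1 clk=0 u=0 v=0
t6.Δ0 q=1 r=0 p=0 y=0 x=1 clk=0 u=0 v=0
t6.Δ1 q=1 r=0 p=1 y=0 x=1 clk=1 u=1 v=0
t6.Δ2 q=1 r=1 p=1 y=0 x=0 clk=1 u=1 v=1
t6.Δ3 q=1 r=0 p=1 y=0 x=0 clk=1 u=1 v=1
t7.Δ0 q=1 r=0 p=1 y=0 x=0 clk=1 u=1 v=1
t7.Δ1 q=1 r=0 p=0 y=0 x=0 clk=0 u=0 v=1
t7.Δ2 q=1 r=0 p=0 y=0 x=1 clk=0 u=0 v=0
t8.Δ0 q=1 r=0 p=0 y=0 x=1 clk=0 u=0 v=0
t8.Δ1 q=1 r=0 p=1 y=0 x=1 clk=1 u=1 v=0
t8.Δ2 q=1 r=1 p=1 y=0 x=0 clk=1 u=1 v=1
t8.Δ3 q=1 r=0 p=1 y=0 x=0 clk=1 u=1 v=1
t9.Δ0 q=1 r=0 p=1 y=0 x=0 clk=1 u=1 v=1
t9.Δ1 q=1 r=0 p=0 y=0 x=0 clk=0 u=0 v=1
t9.Δ2 q=1 r=0 p=0 y=0 x=1 clk=0 u=0 v=0
t10.Δ0 q=1 r=0 p=0 y=0 x=1 clk=0 u=0 v=0
t10.Δ1 q=1 r=0 p=1 y=0 x=1 clk=1 u=1 v=0
t10.Δ2 q=1 r=1 p=1 y=0 x=0 clk=1 u=1 v=1
t10.Δ3 q=1 r=0 p=1 y=0 x=0 clk=1 u=1 v=1
t11.Δ0 q=1 r=0 p=1 y=0 x=0 clk=1 u=1 v=1
t11.Δ1 q=1 r=0 p=0 y=0 x=0 clk=0 u=0 v=1
t11.Δ2 q=1 r=0 p=0 y=0 x=1 clk=0 u=0 v=0
t12.Δ0 q=1 r=0 p=0 y=0 x=1 clk=0 u=0 v=0
t12.Δ1 q=1 r=0 p=1 y=0 x=1 clk=1 u=1 v=0
t12.Δ2 q=1 r=1 p=1 y=0 x=0 clk=1 u=1 v=1
t12.Δ3 q=1 r=0 p=1 y=0 x=0 clk=1 u=1 v=1
t13.Δ0 q=1 r=0 p=1 y=0 x=0 clk=1 u=1 v=1
t13.Δ1 q=1 r=0 p=0 y=0 x=0 clk=0 u=0 v=1
t13.Δ2 q=1 r=0 p=0 y=0 x=1 clk=0 u=0 v=0
t14.Δ0 q=1 r=0 p=0 y=0 x=1 clk=0 u=0 v=0
t14.Δ1 q=1 r=0 p=1 y=0 x=1 clk=1 u=1 v=0
t14.Δ2 q=1 r=1 p=1 y=0 x=0 clk=1 u=1 v=1
t14.Δ3 q=1 r=0 p=1 y=0 x=0 clk=1 u=1 v=1
t15.Δ0 q=1 r=0 p=1 y=0 x=0 clk=1 u=1 v=1
t15.Δ1 q=1 r=0 p=0 y=0 x=0 clk=0 u=0 v=1
t15.Δ2 q=1 r=0 p=0 y=0 x=1 clk=0 u=0 v=0
t16.Δ0 q=1 r=0 p=0 y=0 x=1 clk=0 u=0 v=0
t16.Δ1 q=1 r=0 p=1 y=0 x=1 clk=1 u=1 v=0
t16.Δ2 q=1 r=1 p=1 y=0 x=0 clk=1 u=1 v=1
t16.Δ3 q=1 r=0 p=1 y=0 x=0 clk=1 u=1 v=1
t17.Δ0 q=1 r=0 p=1 y=0 x=0 clk=1 u=1 v=1
t17.Δ1 q=1 r=0 p=0 y=0 x=0 clk=0 u=0 v=1
t17.Δ2 q=1 r=0 p=0 y=0 x=1 clk=0 u=0 v=0
t18.Δ0 q=1 r=0 p=0 y=0 x=1 clk=0 u=0 v=0
t18.Δ1 q=1 r=0 p=1 y=0 x=1 clk=1 u=1 v=0
t18.Δ2 q=1 r=1 p=1 y=0 x=0 clk=1 u=1 v=1
t18.Δ3 q=1 r=0 p=1 y=0 x=0 clk=1 u=1 v=1
t19.Δ0 q=1 r=0 p=1 y=0 x=0 clk=1 u=1 v=1
t19.Δ1 q=1 r=0 p=0 y=0 x=0 clk=0 u=0 v=1
t19.Δ2 q=1 r=0 p=0 y=0 x=1 clk=0 u=0 v=0

1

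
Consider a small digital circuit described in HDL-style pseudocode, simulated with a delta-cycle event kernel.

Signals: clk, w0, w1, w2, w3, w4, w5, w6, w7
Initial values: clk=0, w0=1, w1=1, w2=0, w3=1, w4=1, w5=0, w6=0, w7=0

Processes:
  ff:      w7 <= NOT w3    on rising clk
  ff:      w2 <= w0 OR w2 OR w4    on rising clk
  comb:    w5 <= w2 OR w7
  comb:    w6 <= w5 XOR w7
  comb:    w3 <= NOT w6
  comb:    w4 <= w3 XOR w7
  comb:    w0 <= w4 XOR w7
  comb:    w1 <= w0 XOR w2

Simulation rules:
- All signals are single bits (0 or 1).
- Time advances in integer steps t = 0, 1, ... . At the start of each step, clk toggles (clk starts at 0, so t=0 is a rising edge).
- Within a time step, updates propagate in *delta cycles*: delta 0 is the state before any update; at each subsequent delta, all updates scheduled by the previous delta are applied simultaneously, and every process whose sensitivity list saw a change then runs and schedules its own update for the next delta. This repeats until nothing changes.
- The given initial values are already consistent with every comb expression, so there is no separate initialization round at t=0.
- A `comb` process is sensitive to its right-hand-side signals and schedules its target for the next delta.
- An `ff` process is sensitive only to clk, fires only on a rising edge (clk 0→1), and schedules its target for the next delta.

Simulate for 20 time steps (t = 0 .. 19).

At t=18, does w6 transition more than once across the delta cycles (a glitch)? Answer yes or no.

[bits: w6,w1,w5,w4,w0,w3,w2,clk,w7]
t=0: Δ0=010111000 Δ1=010111010 Δ2=010111110 Δ3=001111110 Δ4=101111110 Δ5=101110110 Δ6=101010110 Δ7=101000110 Δ8=111000110 | 8Δ
t=1: Δ0=111000110 Δ1=111000100 | 1Δ
t=2: Δ0=111000100 Δ1=111000110 Δ2=111000111 Δ3=011110111 Δ4=001101111 Δ5=011001111 Δ6=011011111 Δ7=001011111 | 7Δ
t=3: Δ0=001011111 Δ1=001011101 | 1Δ
t=4: Δ0=001011101 Δ1=001011111 Δ2=001011110 Δ3=101101110 Δ4=111110110 Δ5=101010110 Δ6=101000110 Δ7=111000110 | 7Δ
t=5: Δ0=111000110 Δ1=111000100 | 1Δ
t=6: Δ0=111000100 Δ1=111000110 Δ2=111000111 Δ3=011110111 Δ4=001101111 Δ5=011001111 Δ6=011011111 Δ7=001011111 | 7Δ
t=7: Δ0=001011111 Δ1=001011101 | 1Δ
t=8: Δ0=001011101 Δ1=001011111 Δ2=001011110 Δ3=101101110 Δ4=111110110 Δ5=101010110 Δ6=101000110 Δ7=111000110 | 7Δ
t=9: Δ0=111000110 Δ1=111000100 | 1Δ
t=10: Δ0=111000100 Δ1=111000110 Δ2=111000111 Δ3=011110111 Δ4=001101111 Δ5=011001111 Δ6=011011111 Δ7=001011111 | 7Δ
t=11: Δ0=001011111 Δ1=001011101 | 1Δ
t=12: Δ0=001011101 Δ1=001011111 Δ2=001011110 Δ3=101101110 Δ4=111110110 Δ5=101010110 Δ6=101000110 Δ7=111000110 | 7Δ
t=13: Δ0=111000110 Δ1=111000100 | 1Δ
t=14: Δ0=111000100 Δ1=111000110 Δ2=111000111 Δ3=011110111 Δ4=001101111 Δ5=011001111 Δ6=011011111 Δ7=001011111 | 7Δ
t=15: Δ0=001011111 Δ1=001011101 | 1Δ
t=16: Δ0=001011101 Δ1=001011111 Δ2=001011110 Δ3=101101110 Δ4=111110110 Δ5=101010110 Δ6=101000110 Δ7=111000110 | 7Δ
t=17: Δ0=111000110 Δ1=111000100 | 1Δ
t=18: Δ0=111000100 Δ1=111000110 Δ2=111000111 Δ3=011110111 Δ4=001101111 Δ5=011001111 Δ6=011011111 Δ7=001011111 | 7Δ
t=19: Δ0=001011111 Δ1=001011101 | 1Δ

no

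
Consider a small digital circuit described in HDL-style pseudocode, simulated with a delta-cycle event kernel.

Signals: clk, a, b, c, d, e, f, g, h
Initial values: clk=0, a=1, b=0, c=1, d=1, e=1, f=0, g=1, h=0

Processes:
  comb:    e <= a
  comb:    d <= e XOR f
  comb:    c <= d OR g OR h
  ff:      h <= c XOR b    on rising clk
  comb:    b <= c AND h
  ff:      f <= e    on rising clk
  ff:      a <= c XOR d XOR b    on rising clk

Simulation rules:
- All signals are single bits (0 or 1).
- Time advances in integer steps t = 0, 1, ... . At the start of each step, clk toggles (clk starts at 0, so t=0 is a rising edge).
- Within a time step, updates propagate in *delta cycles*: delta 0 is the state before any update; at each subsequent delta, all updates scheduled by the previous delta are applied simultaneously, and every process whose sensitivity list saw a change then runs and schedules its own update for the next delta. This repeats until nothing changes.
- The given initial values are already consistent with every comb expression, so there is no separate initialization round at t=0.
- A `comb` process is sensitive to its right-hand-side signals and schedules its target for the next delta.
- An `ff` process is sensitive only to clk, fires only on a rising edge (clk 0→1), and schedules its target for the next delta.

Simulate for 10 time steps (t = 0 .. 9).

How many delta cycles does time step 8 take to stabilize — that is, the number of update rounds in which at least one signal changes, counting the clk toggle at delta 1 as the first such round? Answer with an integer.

4

t=0 Δ0: clk=0 e=1 b=0 a=1 g=1 c=1 f=0 d=1 h=0
  Δ1: clk:0→1
  Δ2: a:1→0, f:0→1, h:0→1
  Δ3: e:1→0, b:0→1, d:1→0
  Δ4: d:0→1
  (4Δ to stable)
t=1 Δ0: clk=1 e=0 b=1 a=0 g=1 c=1 f=1 d=1 h=1
  Δ1: clk:1→0
  (1Δ to stable)
t=2 Δ0: clk=0 e=0 b=1 a=0 g=1 c=1 f=1 d=1 h=1
  Δ1: clk:0→1
  Δ2: a:0→1, f:1→0, h:1→0
  Δ3: e:0→1, b:1→0, d:1→0
  Δ4: d:0→1
  (4Δ to stable)
t=3 Δ0: clk=1 e=1 b=0 a=1 g=1 c=1 f=0 d=1 h=0
  Δ1: clk:1→0
  (1Δ to stable)
t=4 Δ0: clk=0 e=1 b=0 a=1 g=1 c=1 f=0 d=1 h=0
  Δ1: clk:0→1
  Δ2: a:1→0, f:0→1, h:0→1
  Δ3: e:1→0, b:0→1, d:1→0
  Δ4: d:0→1
  (4Δ to stable)
t=5 Δ0: clk=1 e=0 b=1 a=0 g=1 c=1 f=1 d=1 h=1
  Δ1: clk:1→0
  (1Δ to stable)
t=6 Δ0: clk=0 e=0 b=1 a=0 g=1 c=1 f=1 d=1 h=1
  Δ1: clk:0→1
  Δ2: a:0→1, f:1→0, h:1→0
  Δ3: e:0→1, b:1→0, d:1→0
  Δ4: d:0→1
  (4Δ to stable)
t=7 Δ0: clk=1 e=1 b=0 a=1 g=1 c=1 f=0 d=1 h=0
  Δ1: clk:1→0
  (1Δ to stable)
t=8 Δ0: clk=0 e=1 b=0 a=1 g=1 c=1 f=0 d=1 h=0
  Δ1: clk:0→1
  Δ2: a:1→0, f:0→1, h:0→1
  Δ3: e:1→0, b:0→1, d:1→0
  Δ4: d:0→1
  (4Δ to stable)
t=9 Δ0: clk=1 e=0 b=1 a=0 g=1 c=1 f=1 d=1 h=1
  Δ1: clk:1→0
  (1Δ to stable)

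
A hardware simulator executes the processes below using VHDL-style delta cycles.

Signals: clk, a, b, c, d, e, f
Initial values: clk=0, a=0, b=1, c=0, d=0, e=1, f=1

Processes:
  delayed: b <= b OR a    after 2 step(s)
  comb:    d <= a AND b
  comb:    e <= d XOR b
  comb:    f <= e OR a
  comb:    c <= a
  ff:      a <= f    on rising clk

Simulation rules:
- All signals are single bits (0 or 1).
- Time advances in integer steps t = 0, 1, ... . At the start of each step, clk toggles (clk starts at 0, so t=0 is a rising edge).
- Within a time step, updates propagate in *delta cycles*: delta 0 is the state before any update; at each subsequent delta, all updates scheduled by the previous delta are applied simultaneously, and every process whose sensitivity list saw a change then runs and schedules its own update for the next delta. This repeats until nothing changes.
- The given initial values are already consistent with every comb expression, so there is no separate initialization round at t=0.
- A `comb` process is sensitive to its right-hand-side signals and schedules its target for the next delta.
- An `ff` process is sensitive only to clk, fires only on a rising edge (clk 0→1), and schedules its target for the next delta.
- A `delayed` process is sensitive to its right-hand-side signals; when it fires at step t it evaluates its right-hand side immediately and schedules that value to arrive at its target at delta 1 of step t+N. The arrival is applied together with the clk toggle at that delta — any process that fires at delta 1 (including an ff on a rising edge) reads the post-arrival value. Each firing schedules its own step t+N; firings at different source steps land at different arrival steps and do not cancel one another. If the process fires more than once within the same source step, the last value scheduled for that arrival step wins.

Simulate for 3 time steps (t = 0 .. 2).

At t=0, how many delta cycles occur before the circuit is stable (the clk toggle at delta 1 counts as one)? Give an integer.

t=0 Δ0: b=1 f=1 a=0 d=0 clk=0 c=0 e=1
  Δ1: clk:0→1
  Δ2: a:0→1
  Δ3: d:0→1, c:0→1
  Δ4: e:1→0
  (4Δ to stable)
t=1 Δ0: b=1 f=1 a=1 d=1 clk=1 c=1 e=0
  Δ1: clk:1→0
  (1Δ to stable)
t=2 Δ0: b=1 f=1 a=1 d=1 clk=0 c=1 e=0
  Δ1: clk:0→1
  (1Δ to stable)

4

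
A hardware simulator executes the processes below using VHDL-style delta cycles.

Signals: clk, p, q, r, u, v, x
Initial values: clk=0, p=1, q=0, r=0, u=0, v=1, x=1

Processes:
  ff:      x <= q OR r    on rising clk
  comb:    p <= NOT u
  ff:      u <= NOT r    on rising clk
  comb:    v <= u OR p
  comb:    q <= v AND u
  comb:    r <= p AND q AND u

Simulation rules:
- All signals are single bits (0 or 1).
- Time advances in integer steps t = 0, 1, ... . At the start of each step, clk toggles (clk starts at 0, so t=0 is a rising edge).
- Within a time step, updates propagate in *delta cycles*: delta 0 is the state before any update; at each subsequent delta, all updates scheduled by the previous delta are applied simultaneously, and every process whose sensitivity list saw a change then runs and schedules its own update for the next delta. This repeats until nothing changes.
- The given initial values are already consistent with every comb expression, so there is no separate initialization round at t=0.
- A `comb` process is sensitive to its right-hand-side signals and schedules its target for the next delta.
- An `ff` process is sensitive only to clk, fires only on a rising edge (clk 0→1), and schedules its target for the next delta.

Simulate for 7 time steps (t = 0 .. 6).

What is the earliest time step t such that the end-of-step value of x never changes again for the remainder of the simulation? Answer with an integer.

2

t0.Δ0 clk=0 x=1 r=0 p=1 u=0 v=1 q=0
t0.Δ1 clk=1 x=1 r=0 p=1 u=0 v=1 q=0
t0.Δ2 clk=1 x=0 r=0 p=1 u=1 v=1 q=0
t0.Δ3 clk=1 x=0 r=0 p=0 u=1 v=1 q=1
t1.Δ0 clk=1 x=0 r=0 p=0 u=1 v=1 q=1
t1.Δ1 clk=0 x=0 r=0 p=0 u=1 v=1 q=1
t2.Δ0 clk=0 x=0 r=0 p=0 u=1 v=1 q=1
t2.Δ1 clk=1 x=0 r=0 p=0 u=1 v=1 q=1
t2.Δ2 clk=1 x=1 r=0 p=0 u=1 v=1 q=1
t3.Δ0 clk=1 x=1 r=0 p=0 u=1 v=1 q=1
t3.Δ1 clk=0 x=1 r=0 p=0 u=1 v=1 q=1
t4.Δ0 clk=0 x=1 r=0 p=0 u=1 v=1 q=1
t4.Δ1 clk=1 x=1 r=0 p=0 u=1 v=1 q=1
t5.Δ0 clk=1 x=1 r=0 p=0 u=1 v=1 q=1
t5.Δ1 clk=0 x=1 r=0 p=0 u=1 v=1 q=1
t6.Δ0 clk=0 x=1 r=0 p=0 u=1 v=1 q=1
t6.Δ1 clk=1 x=1 r=0 p=0 u=1 v=1 q=1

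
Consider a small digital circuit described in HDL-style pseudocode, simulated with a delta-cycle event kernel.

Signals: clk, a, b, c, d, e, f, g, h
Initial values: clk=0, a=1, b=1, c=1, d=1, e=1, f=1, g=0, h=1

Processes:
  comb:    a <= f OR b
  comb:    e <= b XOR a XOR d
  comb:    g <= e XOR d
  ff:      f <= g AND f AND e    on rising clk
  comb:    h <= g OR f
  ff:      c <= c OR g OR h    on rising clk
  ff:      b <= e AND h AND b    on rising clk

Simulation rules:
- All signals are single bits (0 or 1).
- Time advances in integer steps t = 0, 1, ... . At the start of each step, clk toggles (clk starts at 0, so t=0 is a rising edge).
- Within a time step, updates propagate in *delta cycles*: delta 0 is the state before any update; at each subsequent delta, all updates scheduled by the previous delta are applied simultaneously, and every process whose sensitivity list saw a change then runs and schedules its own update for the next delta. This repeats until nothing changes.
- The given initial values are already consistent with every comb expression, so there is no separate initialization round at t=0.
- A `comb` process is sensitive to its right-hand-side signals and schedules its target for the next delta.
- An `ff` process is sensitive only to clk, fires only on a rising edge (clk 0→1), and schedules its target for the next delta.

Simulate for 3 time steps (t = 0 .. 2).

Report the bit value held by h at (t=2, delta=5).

1

[bits: c,e,d,g,h,f,clk,a,b]
t=0: Δ0=111011011 Δ1=111011111 Δ2=111010111 Δ3=111000111 | 3Δ
t=1: Δ0=111000111 Δ1=111000011 | 1Δ
t=2: Δ0=111000011 Δ1=111000111 Δ2=111000110 Δ3=101000100 Δ4=111100100 Δ5=111010100 Δ6=111000100 | 6Δ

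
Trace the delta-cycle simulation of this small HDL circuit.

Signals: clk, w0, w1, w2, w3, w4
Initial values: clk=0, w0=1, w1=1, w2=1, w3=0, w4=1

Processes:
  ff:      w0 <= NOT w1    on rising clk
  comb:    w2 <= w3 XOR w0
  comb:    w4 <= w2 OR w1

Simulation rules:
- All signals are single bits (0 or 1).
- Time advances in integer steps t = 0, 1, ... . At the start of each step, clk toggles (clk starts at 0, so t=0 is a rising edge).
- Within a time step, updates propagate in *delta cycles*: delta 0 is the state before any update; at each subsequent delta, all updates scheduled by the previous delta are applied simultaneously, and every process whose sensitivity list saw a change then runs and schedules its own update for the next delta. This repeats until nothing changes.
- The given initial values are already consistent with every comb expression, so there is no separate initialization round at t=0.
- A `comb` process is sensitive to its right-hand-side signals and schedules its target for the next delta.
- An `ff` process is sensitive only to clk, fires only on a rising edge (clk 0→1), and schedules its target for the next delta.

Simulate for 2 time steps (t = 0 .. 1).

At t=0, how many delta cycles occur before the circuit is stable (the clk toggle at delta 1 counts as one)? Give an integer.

[bits: w4,w1,clk,w3,w2,w0]
t=0: Δ0=110011 Δ1=111011 Δ2=111010 Δ3=111000 | 3Δ
t=1: Δ0=111000 Δ1=110000 | 1Δ

3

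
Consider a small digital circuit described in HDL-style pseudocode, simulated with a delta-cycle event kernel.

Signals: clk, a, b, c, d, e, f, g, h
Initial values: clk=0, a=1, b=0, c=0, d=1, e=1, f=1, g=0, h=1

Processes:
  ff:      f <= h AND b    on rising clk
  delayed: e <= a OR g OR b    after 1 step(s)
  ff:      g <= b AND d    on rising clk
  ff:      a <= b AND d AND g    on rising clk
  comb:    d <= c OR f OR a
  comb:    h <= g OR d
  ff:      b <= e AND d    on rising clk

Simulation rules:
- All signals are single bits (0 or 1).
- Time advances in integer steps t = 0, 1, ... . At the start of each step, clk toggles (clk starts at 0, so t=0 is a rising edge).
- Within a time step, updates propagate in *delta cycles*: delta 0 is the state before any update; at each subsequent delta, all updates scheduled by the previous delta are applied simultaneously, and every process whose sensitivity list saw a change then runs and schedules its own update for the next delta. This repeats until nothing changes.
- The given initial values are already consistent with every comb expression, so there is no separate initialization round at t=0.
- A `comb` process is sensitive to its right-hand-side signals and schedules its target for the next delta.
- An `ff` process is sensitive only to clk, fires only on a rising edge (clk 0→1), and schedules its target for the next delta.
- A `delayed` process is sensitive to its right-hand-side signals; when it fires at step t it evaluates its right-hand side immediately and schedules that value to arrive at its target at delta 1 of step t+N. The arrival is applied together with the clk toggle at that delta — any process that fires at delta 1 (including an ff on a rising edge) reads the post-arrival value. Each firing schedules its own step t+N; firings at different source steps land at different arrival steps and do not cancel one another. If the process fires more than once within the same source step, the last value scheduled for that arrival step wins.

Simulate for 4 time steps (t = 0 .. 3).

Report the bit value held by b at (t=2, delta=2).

0

t=0 Δ0: c=0 g=0 f=1 b=0 e=1 d=1 clk=0 h=1 a=1
  Δ1: clk:0→1
  Δ2: f:1→0, b:0→1, a:1→0
  Δ3: d:1→0
  Δ4: h:1→0
  (4Δ to stable)
t=1 Δ0: c=0 g=0 f=0 b=1 e=1 d=0 clk=1 h=0 a=0
  Δ1: clk:1→0
  (1Δ to stable)
t=2 Δ0: c=0 g=0 f=0 b=1 e=1 d=0 clk=0 h=0 a=0
  Δ1: clk:0→1
  Δ2: b:1→0
  (2Δ to stable)
t=3 Δ0: c=0 g=0 f=0 b=0 e=1 d=0 clk=1 h=0 a=0
  Δ1: e:1→0, clk:1→0
  (1Δ to stable)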